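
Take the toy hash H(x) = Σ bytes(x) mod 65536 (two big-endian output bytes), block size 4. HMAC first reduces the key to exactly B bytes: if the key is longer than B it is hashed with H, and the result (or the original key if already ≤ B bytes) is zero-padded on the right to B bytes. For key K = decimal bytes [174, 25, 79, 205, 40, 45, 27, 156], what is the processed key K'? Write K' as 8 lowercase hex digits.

02ef0000

|K| = 8 > B = 4, so first hash the key.
H(K): sum = 174+25+79+205+40+45+27+156 = 751 → 02 ef.
Zero-pad H(K) = 02 ef to 4 bytes: K' = 02 ef 00 00.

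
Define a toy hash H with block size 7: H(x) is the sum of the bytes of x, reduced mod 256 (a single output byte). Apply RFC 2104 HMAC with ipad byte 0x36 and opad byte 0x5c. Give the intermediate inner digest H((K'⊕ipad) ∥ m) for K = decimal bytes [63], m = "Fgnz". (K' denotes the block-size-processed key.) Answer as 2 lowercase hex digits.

e2

Key decimal bytes [63] = 3f is 1 byte ≤ B = 7; zero-pad to 7 bytes: K' = 3f 00 00 00 00 00 00.
K' ⊕ ipad = 09 36 36 36 36 36 36.
Inner input = 09 36 36 36 36 36 36 ∥ 46 67 6e 7a.
Inner hash: sum = 9+54+54+54+54+54+54+70+103+110+122 = 738; mod 256 = 226 → e2.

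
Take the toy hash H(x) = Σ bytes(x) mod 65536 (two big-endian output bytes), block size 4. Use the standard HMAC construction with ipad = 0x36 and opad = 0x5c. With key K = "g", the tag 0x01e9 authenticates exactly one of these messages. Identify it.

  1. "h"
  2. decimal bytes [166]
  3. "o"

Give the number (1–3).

Key "g" = 67 is 1 byte ≤ B = 4; zero-pad to 4 bytes: K' = 67 00 00 00.
K' ⊕ ipad = 51 36 36 36; K' ⊕ opad = 3b 5c 5c 5c.
m1: inner = H(51 36 36 36 68) = 01 5b; tag = H(3b 5c 5c 5c 01 5b) = 01ab
m2: inner = H(51 36 36 36 a6) = 01 99; tag = H(3b 5c 5c 5c 01 99) = 01e9 ← matches
m3: inner = H(51 36 36 36 6f) = 01 62; tag = H(3b 5c 5c 5c 01 62) = 01b2

2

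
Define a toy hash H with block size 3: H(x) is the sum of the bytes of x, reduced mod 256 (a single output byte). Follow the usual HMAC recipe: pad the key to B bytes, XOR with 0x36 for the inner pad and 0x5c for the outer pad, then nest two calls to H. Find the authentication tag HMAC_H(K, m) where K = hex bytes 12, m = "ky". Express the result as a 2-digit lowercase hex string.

7a

Key hex bytes 12 is 1 byte ≤ B = 3; zero-pad to 3 bytes: K' = 12 00 00.
K' ⊕ ipad = 24 36 36.  K' ⊕ opad = 4e 5c 5c.
Inner input = (K'⊕ipad) ∥ m = 24 36 36 ∥ 6b 79.
Inner hash: sum = 36+54+54+107+121 = 372; mod 256 = 116 → 74.
Outer input = (K'⊕opad) ∥ inner = 4e 5c 5c ∥ 74.
Outer hash (tag): sum = 78+92+92+116 = 378; mod 256 = 122 → 7a.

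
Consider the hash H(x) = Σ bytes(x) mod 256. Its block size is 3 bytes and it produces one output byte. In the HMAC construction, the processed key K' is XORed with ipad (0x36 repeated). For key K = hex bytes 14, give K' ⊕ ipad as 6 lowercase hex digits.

Key hex bytes 14 is 1 byte ≤ B = 3; zero-pad to 3 bytes: K' = 14 00 00.
XOR each byte with 0x36: 14⊕36=22, 00⊕36=36, 00⊕36=36.

223636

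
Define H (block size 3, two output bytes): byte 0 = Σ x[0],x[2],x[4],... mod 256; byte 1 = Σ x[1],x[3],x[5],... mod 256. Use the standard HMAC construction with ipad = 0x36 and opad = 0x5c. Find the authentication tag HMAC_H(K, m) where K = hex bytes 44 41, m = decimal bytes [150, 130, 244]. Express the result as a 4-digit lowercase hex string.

Key hex bytes 44 41 is 2 bytes ≤ B = 3; zero-pad to 3 bytes: K' = 44 41 00.
K' ⊕ ipad = 72 77 36.  K' ⊕ opad = 18 1d 5c.
Inner input = (K'⊕ipad) ∥ m = 72 77 36 ∥ 96 82 f4.
Inner hash: even-index sum = 298 mod 256 = 42; odd-index sum = 513 mod 256 = 1 → 2a 01.
Outer input = (K'⊕opad) ∥ inner = 18 1d 5c ∥ 2a 01.
Outer hash (tag): even-index sum = 117 mod 256 = 117; odd-index sum = 71 mod 256 = 71 → 75 47.

7547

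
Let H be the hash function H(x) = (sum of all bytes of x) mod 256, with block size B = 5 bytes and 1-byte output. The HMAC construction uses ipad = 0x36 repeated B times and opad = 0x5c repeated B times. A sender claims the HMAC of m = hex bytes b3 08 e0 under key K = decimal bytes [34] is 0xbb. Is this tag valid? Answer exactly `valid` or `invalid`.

Key decimal bytes [34] = 22 is 1 byte ≤ B = 5; zero-pad to 5 bytes: K' = 22 00 00 00 00.
K' ⊕ ipad = 14 36 36 36 36; K' ⊕ opad = 7e 5c 5c 5c 5c.
Inner hash: sum = 20+54+54+54+54+179+8+224 = 647; mod 256 = 135 → 87.
Outer hash (recomputed tag): sum = 126+92+92+92+92+135 = 629; mod 256 = 117 → 75.
Recomputed tag = 75; claimed = bb → mismatch.

invalid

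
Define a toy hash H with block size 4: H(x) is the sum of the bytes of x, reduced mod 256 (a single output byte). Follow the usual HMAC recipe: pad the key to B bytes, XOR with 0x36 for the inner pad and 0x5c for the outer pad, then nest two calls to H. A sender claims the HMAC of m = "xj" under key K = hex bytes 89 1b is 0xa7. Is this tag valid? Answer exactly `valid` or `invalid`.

invalid

Key hex bytes 89 1b is 2 bytes ≤ B = 4; zero-pad to 4 bytes: K' = 89 1b 00 00.
K' ⊕ ipad = bf 2d 36 36; K' ⊕ opad = d5 47 5c 5c.
Inner hash: sum = 191+45+54+54+120+106 = 570; mod 256 = 58 → 3a.
Outer hash (recomputed tag): sum = 213+71+92+92+58 = 526; mod 256 = 14 → 0e.
Recomputed tag = 0e; claimed = a7 → mismatch.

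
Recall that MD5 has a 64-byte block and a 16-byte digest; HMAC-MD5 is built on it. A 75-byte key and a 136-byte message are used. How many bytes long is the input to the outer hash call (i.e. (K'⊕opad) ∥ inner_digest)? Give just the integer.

80

Key is 75 > 64 bytes, so it is hashed to 16 bytes then zero-padded to 64: |K'| = 64.
Outer input = (K'⊕opad) ∥ H(inner) → 64 + 16 = 80 bytes.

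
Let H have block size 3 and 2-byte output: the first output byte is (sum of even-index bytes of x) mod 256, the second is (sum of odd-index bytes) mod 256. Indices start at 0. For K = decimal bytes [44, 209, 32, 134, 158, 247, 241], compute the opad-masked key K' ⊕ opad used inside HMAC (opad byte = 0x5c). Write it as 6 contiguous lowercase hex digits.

Key decimal bytes [44, 209, 32, 134, 158, 247, 241] = 2c d1 20 86 9e f7 f1 is 7 bytes > B = 3, so hash it first: H(key) = db 4e, then zero-pad to 3 bytes: K' = db 4e 00.
XOR each byte with 0x5c: db⊕5c=87, 4e⊕5c=12, 00⊕5c=5c.

87125c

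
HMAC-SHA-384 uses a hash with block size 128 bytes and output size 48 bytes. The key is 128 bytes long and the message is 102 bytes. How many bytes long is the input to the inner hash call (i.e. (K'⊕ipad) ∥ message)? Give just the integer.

230

Key is 128 ≤ 128 bytes, zero-padded: |K'| = 128.
Inner input = (K'⊕ipad) ∥ m → 128 + 102 = 230 bytes.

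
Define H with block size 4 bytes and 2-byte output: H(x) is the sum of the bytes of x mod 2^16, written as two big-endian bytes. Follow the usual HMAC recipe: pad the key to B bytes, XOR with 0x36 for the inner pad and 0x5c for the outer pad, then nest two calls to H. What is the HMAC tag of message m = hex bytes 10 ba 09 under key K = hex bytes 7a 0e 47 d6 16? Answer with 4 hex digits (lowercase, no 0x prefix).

Key hex bytes 7a 0e 47 d6 16 is 5 bytes > B = 4, so hash it first: H(key) = 01 bb, then zero-pad to 4 bytes: K' = 01 bb 00 00.
K' ⊕ ipad = 37 8d 36 36.  K' ⊕ opad = 5d e7 5c 5c.
Inner input = (K'⊕ipad) ∥ m = 37 8d 36 36 ∥ 10 ba 09.
Inner hash: sum = 55+141+54+54+16+186+9 = 515 → 02 03.
Outer input = (K'⊕opad) ∥ inner = 5d e7 5c 5c ∥ 02 03.
Outer hash (tag): sum = 93+231+92+92+2+3 = 513 → 02 01.

0201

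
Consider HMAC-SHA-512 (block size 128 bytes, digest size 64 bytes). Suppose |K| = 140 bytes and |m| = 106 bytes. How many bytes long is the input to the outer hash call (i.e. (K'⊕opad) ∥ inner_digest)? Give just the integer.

Key is 140 > 128 bytes, so it is hashed to 64 bytes then zero-padded to 128: |K'| = 128.
Outer input = (K'⊕opad) ∥ H(inner) → 128 + 64 = 192 bytes.

192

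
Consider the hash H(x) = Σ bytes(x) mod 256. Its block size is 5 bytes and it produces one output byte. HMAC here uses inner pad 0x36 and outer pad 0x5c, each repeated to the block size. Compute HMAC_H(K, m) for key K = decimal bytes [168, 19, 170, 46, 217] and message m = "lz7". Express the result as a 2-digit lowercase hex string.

b3

Key decimal bytes [168, 19, 170, 46, 217] = a8 13 aa 2e d9 is exactly B = 5 bytes: K' = a8 13 aa 2e d9.
K' ⊕ ipad = 9e 25 9c 18 ef.  K' ⊕ opad = f4 4f f6 72 85.
Inner input = (K'⊕ipad) ∥ m = 9e 25 9c 18 ef ∥ 6c 7a 37.
Inner hash: sum = 158+37+156+24+239+108+122+55 = 899; mod 256 = 131 → 83.
Outer input = (K'⊕opad) ∥ inner = f4 4f f6 72 85 ∥ 83.
Outer hash (tag): sum = 244+79+246+114+133+131 = 947; mod 256 = 179 → b3.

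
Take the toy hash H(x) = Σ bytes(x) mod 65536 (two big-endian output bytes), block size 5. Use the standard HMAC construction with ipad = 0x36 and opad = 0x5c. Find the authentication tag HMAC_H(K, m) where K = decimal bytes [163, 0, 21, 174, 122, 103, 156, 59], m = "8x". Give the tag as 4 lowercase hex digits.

Key decimal bytes [163, 0, 21, 174, 122, 103, 156, 59] = a3 00 15 ae 7a 67 9c 3b is 8 bytes > B = 5, so hash it first: H(key) = 03 1e, then zero-pad to 5 bytes: K' = 03 1e 00 00 00.
K' ⊕ ipad = 35 28 36 36 36.  K' ⊕ opad = 5f 42 5c 5c 5c.
Inner input = (K'⊕ipad) ∥ m = 35 28 36 36 36 ∥ 38 78.
Inner hash: sum = 53+40+54+54+54+56+120 = 431 → 01 af.
Outer input = (K'⊕opad) ∥ inner = 5f 42 5c 5c 5c ∥ 01 af.
Outer hash (tag): sum = 95+66+92+92+92+1+175 = 613 → 02 65.

0265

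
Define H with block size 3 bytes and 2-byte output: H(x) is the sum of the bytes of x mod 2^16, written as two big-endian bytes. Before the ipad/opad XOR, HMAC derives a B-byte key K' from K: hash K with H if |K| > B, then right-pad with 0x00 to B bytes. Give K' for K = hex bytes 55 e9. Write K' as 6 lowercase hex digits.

55e900

Key hex bytes 55 e9 is 2 bytes ≤ B = 3; zero-pad to 3 bytes: K' = 55 e9 00.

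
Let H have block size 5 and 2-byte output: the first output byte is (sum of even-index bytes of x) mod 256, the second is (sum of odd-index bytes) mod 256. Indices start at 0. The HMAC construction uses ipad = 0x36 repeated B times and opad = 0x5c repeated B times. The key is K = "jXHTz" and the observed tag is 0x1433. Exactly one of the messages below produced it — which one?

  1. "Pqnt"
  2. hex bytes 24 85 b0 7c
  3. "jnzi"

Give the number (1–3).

Key "jXHTz" = 6a 58 48 54 7a is exactly B = 5 bytes: K' = 6a 58 48 54 7a.
K' ⊕ ipad = 5c 6e 7e 62 4c; K' ⊕ opad = 36 04 14 08 26.
m1: inner = H(5c 6e 7e 62 4c 50 71 6e 74) = 0b 8e; tag = H(36 04 14 08 26 0b 8e) = fe17
m2: inner = H(5c 6e 7e 62 4c 24 85 b0 7c) = 27 a4; tag = H(36 04 14 08 26 27 a4) = 1433 ← matches
m3: inner = H(5c 6e 7e 62 4c 6a 6e 7a 69) = fd b4; tag = H(36 04 14 08 26 fd b4) = 2409

2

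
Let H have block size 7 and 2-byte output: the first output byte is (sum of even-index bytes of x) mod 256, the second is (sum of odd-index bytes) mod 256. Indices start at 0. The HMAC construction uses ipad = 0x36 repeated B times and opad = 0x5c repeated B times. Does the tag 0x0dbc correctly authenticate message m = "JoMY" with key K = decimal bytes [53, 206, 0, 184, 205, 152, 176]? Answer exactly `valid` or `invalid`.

Key decimal bytes [53, 206, 0, 184, 205, 152, 176] = 35 ce 00 b8 cd 98 b0 is exactly B = 7 bytes: K' = 35 ce 00 b8 cd 98 b0.
K' ⊕ ipad = 03 f8 36 8e fb ae 86; K' ⊕ opad = 69 92 5c e4 91 c4 ec.
Inner hash: even-index sum = 642 mod 256 = 130; odd-index sum = 715 mod 256 = 203 → 82 cb.
Outer hash (recomputed tag): even-index sum = 781 mod 256 = 13; odd-index sum = 700 mod 256 = 188 → 0d bc.
Recomputed tag = 0dbc; claimed = 0dbc → match.

valid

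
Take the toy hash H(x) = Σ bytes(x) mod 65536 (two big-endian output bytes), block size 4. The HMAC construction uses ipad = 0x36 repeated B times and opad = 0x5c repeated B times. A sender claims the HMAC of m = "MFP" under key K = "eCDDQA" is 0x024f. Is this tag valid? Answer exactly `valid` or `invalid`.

invalid

Key "eCDDQA" = 65 43 44 44 51 41 is 6 bytes > B = 4, so hash it first: H(key) = 01 c2, then zero-pad to 4 bytes: K' = 01 c2 00 00.
K' ⊕ ipad = 37 f4 36 36; K' ⊕ opad = 5d 9e 5c 5c.
Inner hash: sum = 55+244+54+54+77+70+80 = 634 → 02 7a.
Outer hash (recomputed tag): sum = 93+158+92+92+2+122 = 559 → 02 2f.
Recomputed tag = 022f; claimed = 024f → mismatch.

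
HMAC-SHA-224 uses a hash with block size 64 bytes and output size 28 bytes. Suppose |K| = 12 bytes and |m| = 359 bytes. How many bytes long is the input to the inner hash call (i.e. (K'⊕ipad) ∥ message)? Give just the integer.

Key is 12 ≤ 64 bytes, zero-padded: |K'| = 64.
Inner input = (K'⊕ipad) ∥ m → 64 + 359 = 423 bytes.

423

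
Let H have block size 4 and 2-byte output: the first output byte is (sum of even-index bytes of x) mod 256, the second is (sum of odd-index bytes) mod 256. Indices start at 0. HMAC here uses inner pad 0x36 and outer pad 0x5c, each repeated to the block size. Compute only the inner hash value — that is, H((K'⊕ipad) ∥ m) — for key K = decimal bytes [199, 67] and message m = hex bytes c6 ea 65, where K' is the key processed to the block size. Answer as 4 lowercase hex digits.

Key decimal bytes [199, 67] = c7 43 is 2 bytes ≤ B = 4; zero-pad to 4 bytes: K' = c7 43 00 00.
K' ⊕ ipad = f1 75 36 36.
Inner input = f1 75 36 36 ∥ c6 ea 65.
Inner hash: even-index sum = 594 mod 256 = 82; odd-index sum = 405 mod 256 = 149 → 52 95.

5295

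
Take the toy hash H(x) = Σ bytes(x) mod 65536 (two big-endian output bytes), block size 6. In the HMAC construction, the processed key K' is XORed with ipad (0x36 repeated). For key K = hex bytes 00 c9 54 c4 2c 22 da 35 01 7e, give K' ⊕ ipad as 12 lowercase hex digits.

358b36363636

Key hex bytes 00 c9 54 c4 2c 22 da 35 01 7e is 10 bytes > B = 6, so hash it first: H(key) = 03 bd, then zero-pad to 6 bytes: K' = 03 bd 00 00 00 00.
XOR each byte with 0x36: 03⊕36=35, bd⊕36=8b, 00⊕36=36, 00⊕36=36, 00⊕36=36, 00⊕36=36.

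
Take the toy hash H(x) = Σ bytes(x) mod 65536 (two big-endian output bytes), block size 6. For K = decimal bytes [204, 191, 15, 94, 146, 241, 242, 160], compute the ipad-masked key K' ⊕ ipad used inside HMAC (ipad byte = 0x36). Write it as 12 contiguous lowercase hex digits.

Key decimal bytes [204, 191, 15, 94, 146, 241, 242, 160] = cc bf 0f 5e 92 f1 f2 a0 is 8 bytes > B = 6, so hash it first: H(key) = 05 0d, then zero-pad to 6 bytes: K' = 05 0d 00 00 00 00.
XOR each byte with 0x36: 05⊕36=33, 0d⊕36=3b, 00⊕36=36, 00⊕36=36, 00⊕36=36, 00⊕36=36.

333b36363636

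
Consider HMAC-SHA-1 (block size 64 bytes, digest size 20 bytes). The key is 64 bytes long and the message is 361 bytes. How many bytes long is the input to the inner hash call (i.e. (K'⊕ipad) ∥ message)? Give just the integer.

425

Key is 64 ≤ 64 bytes, zero-padded: |K'| = 64.
Inner input = (K'⊕ipad) ∥ m → 64 + 361 = 425 bytes.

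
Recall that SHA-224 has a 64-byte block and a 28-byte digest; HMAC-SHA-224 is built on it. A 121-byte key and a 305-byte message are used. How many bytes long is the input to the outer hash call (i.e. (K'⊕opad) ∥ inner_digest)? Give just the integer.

Key is 121 > 64 bytes, so it is hashed to 28 bytes then zero-padded to 64: |K'| = 64.
Outer input = (K'⊕opad) ∥ H(inner) → 64 + 28 = 92 bytes.

92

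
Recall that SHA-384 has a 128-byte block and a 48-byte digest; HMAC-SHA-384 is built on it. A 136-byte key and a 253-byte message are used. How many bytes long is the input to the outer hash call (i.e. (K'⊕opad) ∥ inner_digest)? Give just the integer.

Key is 136 > 128 bytes, so it is hashed to 48 bytes then zero-padded to 128: |K'| = 128.
Outer input = (K'⊕opad) ∥ H(inner) → 128 + 48 = 176 bytes.

176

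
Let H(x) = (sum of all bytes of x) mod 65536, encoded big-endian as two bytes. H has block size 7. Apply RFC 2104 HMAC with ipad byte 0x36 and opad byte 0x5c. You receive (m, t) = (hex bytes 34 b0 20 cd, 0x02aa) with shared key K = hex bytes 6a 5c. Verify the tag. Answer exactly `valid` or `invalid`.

Key hex bytes 6a 5c is 2 bytes ≤ B = 7; zero-pad to 7 bytes: K' = 6a 5c 00 00 00 00 00.
K' ⊕ ipad = 5c 6a 36 36 36 36 36; K' ⊕ opad = 36 00 5c 5c 5c 5c 5c.
Inner hash: sum = 92+106+54+54+54+54+54+52+176+32+205 = 933 → 03 a5.
Outer hash (recomputed tag): sum = 54+0+92+92+92+92+92+3+165 = 682 → 02 aa.
Recomputed tag = 02aa; claimed = 02aa → match.

valid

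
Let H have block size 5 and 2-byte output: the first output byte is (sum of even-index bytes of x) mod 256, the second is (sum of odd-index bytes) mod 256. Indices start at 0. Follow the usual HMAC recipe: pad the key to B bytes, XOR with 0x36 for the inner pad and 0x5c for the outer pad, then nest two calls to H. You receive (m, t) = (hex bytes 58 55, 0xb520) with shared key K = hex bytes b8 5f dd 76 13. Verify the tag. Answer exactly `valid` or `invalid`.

Key hex bytes b8 5f dd 76 13 is exactly B = 5 bytes: K' = b8 5f dd 76 13.
K' ⊕ ipad = 8e 69 eb 40 25; K' ⊕ opad = e4 03 81 2a 4f.
Inner hash: even-index sum = 499 mod 256 = 243; odd-index sum = 257 mod 256 = 1 → f3 01.
Outer hash (recomputed tag): even-index sum = 437 mod 256 = 181; odd-index sum = 288 mod 256 = 32 → b5 20.
Recomputed tag = b520; claimed = b520 → match.

valid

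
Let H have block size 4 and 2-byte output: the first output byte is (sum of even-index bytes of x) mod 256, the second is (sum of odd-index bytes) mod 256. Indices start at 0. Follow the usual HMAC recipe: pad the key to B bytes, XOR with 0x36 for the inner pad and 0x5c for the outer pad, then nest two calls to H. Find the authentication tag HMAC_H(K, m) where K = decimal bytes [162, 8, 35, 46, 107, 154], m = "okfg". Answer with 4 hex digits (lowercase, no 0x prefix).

Key decimal bytes [162, 8, 35, 46, 107, 154] = a2 08 23 2e 6b 9a is 6 bytes > B = 4, so hash it first: H(key) = 30 d0, then zero-pad to 4 bytes: K' = 30 d0 00 00.
K' ⊕ ipad = 06 e6 36 36.  K' ⊕ opad = 6c 8c 5c 5c.
Inner input = (K'⊕ipad) ∥ m = 06 e6 36 36 ∥ 6f 6b 66 67.
Inner hash: even-index sum = 273 mod 256 = 17; odd-index sum = 494 mod 256 = 238 → 11 ee.
Outer input = (K'⊕opad) ∥ inner = 6c 8c 5c 5c ∥ 11 ee.
Outer hash (tag): even-index sum = 217 mod 256 = 217; odd-index sum = 470 mod 256 = 214 → d9 d6.

d9d6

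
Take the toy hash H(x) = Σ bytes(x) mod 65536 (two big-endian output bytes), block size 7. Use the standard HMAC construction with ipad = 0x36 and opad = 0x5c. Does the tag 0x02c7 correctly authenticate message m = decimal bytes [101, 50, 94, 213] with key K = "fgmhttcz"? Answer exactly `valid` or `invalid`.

valid

Key "fgmhttcz" = 66 67 6d 68 74 74 63 7a is 8 bytes > B = 7, so hash it first: H(key) = 03 67, then zero-pad to 7 bytes: K' = 03 67 00 00 00 00 00.
K' ⊕ ipad = 35 51 36 36 36 36 36; K' ⊕ opad = 5f 3b 5c 5c 5c 5c 5c.
Inner hash: sum = 53+81+54+54+54+54+54+101+50+94+213 = 862 → 03 5e.
Outer hash (recomputed tag): sum = 95+59+92+92+92+92+92+3+94 = 711 → 02 c7.
Recomputed tag = 02c7; claimed = 02c7 → match.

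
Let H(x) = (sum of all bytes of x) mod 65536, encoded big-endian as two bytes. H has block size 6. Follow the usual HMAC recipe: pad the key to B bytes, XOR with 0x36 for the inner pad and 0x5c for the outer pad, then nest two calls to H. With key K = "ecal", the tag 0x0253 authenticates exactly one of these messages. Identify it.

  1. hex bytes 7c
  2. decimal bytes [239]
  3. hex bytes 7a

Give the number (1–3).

2

Key "ecal" = 65 63 61 6c is 4 bytes ≤ B = 6; zero-pad to 6 bytes: K' = 65 63 61 6c 00 00.
K' ⊕ ipad = 53 55 57 5a 36 36; K' ⊕ opad = 39 3f 3d 30 5c 5c.
m1: inner = H(53 55 57 5a 36 36 7c) = 02 41; tag = H(39 3f 3d 30 5c 5c 02 41) = 01e0
m2: inner = H(53 55 57 5a 36 36 ef) = 02 b4; tag = H(39 3f 3d 30 5c 5c 02 b4) = 0253 ← matches
m3: inner = H(53 55 57 5a 36 36 7a) = 02 3f; tag = H(39 3f 3d 30 5c 5c 02 3f) = 01de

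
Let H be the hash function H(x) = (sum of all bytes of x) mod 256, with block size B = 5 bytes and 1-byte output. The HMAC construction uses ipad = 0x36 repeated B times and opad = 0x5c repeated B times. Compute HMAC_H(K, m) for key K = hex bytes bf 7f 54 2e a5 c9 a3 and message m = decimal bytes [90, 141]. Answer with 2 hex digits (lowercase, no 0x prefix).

a3

Key hex bytes bf 7f 54 2e a5 c9 a3 is 7 bytes > B = 5, so hash it first: H(key) = d1, then zero-pad to 5 bytes: K' = d1 00 00 00 00.
K' ⊕ ipad = e7 36 36 36 36.  K' ⊕ opad = 8d 5c 5c 5c 5c.
Inner input = (K'⊕ipad) ∥ m = e7 36 36 36 36 ∥ 5a 8d.
Inner hash: sum = 231+54+54+54+54+90+141 = 678; mod 256 = 166 → a6.
Outer input = (K'⊕opad) ∥ inner = 8d 5c 5c 5c 5c ∥ a6.
Outer hash (tag): sum = 141+92+92+92+92+166 = 675; mod 256 = 163 → a3.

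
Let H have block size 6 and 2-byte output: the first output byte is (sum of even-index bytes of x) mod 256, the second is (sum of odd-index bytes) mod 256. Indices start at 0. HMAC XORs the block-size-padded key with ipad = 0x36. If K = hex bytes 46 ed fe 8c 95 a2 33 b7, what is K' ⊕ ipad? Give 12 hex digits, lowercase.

Key hex bytes 46 ed fe 8c 95 a2 33 b7 is 8 bytes > B = 6, so hash it first: H(key) = 0c d2, then zero-pad to 6 bytes: K' = 0c d2 00 00 00 00.
XOR each byte with 0x36: 0c⊕36=3a, d2⊕36=e4, 00⊕36=36, 00⊕36=36, 00⊕36=36, 00⊕36=36.

3ae436363636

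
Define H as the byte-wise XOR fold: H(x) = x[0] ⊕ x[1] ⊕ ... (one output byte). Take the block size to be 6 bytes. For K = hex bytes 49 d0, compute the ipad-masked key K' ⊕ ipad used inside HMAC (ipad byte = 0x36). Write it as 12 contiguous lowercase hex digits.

Key hex bytes 49 d0 is 2 bytes ≤ B = 6; zero-pad to 6 bytes: K' = 49 d0 00 00 00 00.
XOR each byte with 0x36: 49⊕36=7f, d0⊕36=e6, 00⊕36=36, 00⊕36=36, 00⊕36=36, 00⊕36=36.

7fe636363636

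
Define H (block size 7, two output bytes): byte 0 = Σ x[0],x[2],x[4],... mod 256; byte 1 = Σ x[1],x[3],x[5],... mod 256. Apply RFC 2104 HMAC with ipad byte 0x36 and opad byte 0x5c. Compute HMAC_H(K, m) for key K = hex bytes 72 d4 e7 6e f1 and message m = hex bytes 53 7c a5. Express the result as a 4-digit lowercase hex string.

Key hex bytes 72 d4 e7 6e f1 is 5 bytes ≤ B = 7; zero-pad to 7 bytes: K' = 72 d4 e7 6e f1 00 00.
K' ⊕ ipad = 44 e2 d1 58 c7 36 36.  K' ⊕ opad = 2e 88 bb 32 ad 5c 5c.
Inner input = (K'⊕ipad) ∥ m = 44 e2 d1 58 c7 36 36 ∥ 53 7c a5.
Inner hash: even-index sum = 654 mod 256 = 142; odd-index sum = 616 mod 256 = 104 → 8e 68.
Outer input = (K'⊕opad) ∥ inner = 2e 88 bb 32 ad 5c 5c ∥ 8e 68.
Outer hash (tag): even-index sum = 602 mod 256 = 90; odd-index sum = 420 mod 256 = 164 → 5a a4.

5aa4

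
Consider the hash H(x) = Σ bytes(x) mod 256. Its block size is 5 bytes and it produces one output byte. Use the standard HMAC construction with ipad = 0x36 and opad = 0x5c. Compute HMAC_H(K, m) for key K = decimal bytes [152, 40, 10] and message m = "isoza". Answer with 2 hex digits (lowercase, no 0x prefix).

e0

Key decimal bytes [152, 40, 10] = 98 28 0a is 3 bytes ≤ B = 5; zero-pad to 5 bytes: K' = 98 28 0a 00 00.
K' ⊕ ipad = ae 1e 3c 36 36.  K' ⊕ opad = c4 74 56 5c 5c.
Inner input = (K'⊕ipad) ∥ m = ae 1e 3c 36 36 ∥ 69 73 6f 7a 61.
Inner hash: sum = 174+30+60+54+54+105+115+111+122+97 = 922; mod 256 = 154 → 9a.
Outer input = (K'⊕opad) ∥ inner = c4 74 56 5c 5c ∥ 9a.
Outer hash (tag): sum = 196+116+86+92+92+154 = 736; mod 256 = 224 → e0.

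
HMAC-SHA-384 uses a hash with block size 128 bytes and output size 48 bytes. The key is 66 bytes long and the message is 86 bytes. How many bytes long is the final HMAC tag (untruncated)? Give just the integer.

48

The tag is one SHA-384 digest: 48 bytes.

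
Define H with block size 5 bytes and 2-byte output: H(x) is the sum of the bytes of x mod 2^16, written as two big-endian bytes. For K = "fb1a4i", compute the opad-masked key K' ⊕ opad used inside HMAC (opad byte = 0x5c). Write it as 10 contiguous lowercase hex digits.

Key "fb1a4i" = 66 62 31 61 34 69 is 6 bytes > B = 5, so hash it first: H(key) = 01 f7, then zero-pad to 5 bytes: K' = 01 f7 00 00 00.
XOR each byte with 0x5c: 01⊕5c=5d, f7⊕5c=ab, 00⊕5c=5c, 00⊕5c=5c, 00⊕5c=5c.

5dab5c5c5c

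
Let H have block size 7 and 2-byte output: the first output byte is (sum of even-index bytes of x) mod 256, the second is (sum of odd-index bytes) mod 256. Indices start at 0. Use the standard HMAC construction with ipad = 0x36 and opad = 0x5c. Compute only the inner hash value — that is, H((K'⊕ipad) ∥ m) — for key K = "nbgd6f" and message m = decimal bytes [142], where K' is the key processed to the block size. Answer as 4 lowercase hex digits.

df84

Key "nbgd6f" = 6e 62 67 64 36 66 is 6 bytes ≤ B = 7; zero-pad to 7 bytes: K' = 6e 62 67 64 36 66 00.
K' ⊕ ipad = 58 54 51 52 00 50 36.
Inner input = 58 54 51 52 00 50 36 ∥ 8e.
Inner hash: even-index sum = 223 mod 256 = 223; odd-index sum = 388 mod 256 = 132 → df 84.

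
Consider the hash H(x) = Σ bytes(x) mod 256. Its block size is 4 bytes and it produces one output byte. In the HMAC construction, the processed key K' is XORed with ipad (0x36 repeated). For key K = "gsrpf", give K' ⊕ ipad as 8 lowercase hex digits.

Key "gsrpf" = 67 73 72 70 66 is 5 bytes > B = 4, so hash it first: H(key) = 22, then zero-pad to 4 bytes: K' = 22 00 00 00.
XOR each byte with 0x36: 22⊕36=14, 00⊕36=36, 00⊕36=36, 00⊕36=36.

14363636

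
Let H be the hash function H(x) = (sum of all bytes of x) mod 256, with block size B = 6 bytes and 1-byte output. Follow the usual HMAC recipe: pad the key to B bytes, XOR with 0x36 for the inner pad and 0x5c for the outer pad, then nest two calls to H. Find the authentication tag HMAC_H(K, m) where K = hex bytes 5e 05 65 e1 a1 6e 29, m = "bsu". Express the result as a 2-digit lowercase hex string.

b8

Key hex bytes 5e 05 65 e1 a1 6e 29 is 7 bytes > B = 6, so hash it first: H(key) = e1, then zero-pad to 6 bytes: K' = e1 00 00 00 00 00.
K' ⊕ ipad = d7 36 36 36 36 36.  K' ⊕ opad = bd 5c 5c 5c 5c 5c.
Inner input = (K'⊕ipad) ∥ m = d7 36 36 36 36 36 ∥ 62 73 75.
Inner hash: sum = 215+54+54+54+54+54+98+115+117 = 815; mod 256 = 47 → 2f.
Outer input = (K'⊕opad) ∥ inner = bd 5c 5c 5c 5c 5c ∥ 2f.
Outer hash (tag): sum = 189+92+92+92+92+92+47 = 696; mod 256 = 184 → b8.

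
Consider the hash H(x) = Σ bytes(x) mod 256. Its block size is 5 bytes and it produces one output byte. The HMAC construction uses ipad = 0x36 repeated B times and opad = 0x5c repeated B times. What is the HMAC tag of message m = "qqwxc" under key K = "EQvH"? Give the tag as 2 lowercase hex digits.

c2

Key "EQvH" = 45 51 76 48 is 4 bytes ≤ B = 5; zero-pad to 5 bytes: K' = 45 51 76 48 00.
K' ⊕ ipad = 73 67 40 7e 36.  K' ⊕ opad = 19 0d 2a 14 5c.
Inner input = (K'⊕ipad) ∥ m = 73 67 40 7e 36 ∥ 71 71 77 78 63.
Inner hash: sum = 115+103+64+126+54+113+113+119+120+99 = 1026; mod 256 = 2 → 02.
Outer input = (K'⊕opad) ∥ inner = 19 0d 2a 14 5c ∥ 02.
Outer hash (tag): sum = 25+13+42+20+92+2 = 194 → c2.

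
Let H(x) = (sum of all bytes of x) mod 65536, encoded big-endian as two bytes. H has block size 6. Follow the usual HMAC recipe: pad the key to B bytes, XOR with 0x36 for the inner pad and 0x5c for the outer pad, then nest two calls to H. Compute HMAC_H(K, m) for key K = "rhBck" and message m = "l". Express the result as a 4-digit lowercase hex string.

01be

Key "rhBck" = 72 68 42 63 6b is 5 bytes ≤ B = 6; zero-pad to 6 bytes: K' = 72 68 42 63 6b 00.
K' ⊕ ipad = 44 5e 74 55 5d 36.  K' ⊕ opad = 2e 34 1e 3f 37 5c.
Inner input = (K'⊕ipad) ∥ m = 44 5e 74 55 5d 36 ∥ 6c.
Inner hash: sum = 68+94+116+85+93+54+108 = 618 → 02 6a.
Outer input = (K'⊕opad) ∥ inner = 2e 34 1e 3f 37 5c ∥ 02 6a.
Outer hash (tag): sum = 46+52+30+63+55+92+2+106 = 446 → 01 be.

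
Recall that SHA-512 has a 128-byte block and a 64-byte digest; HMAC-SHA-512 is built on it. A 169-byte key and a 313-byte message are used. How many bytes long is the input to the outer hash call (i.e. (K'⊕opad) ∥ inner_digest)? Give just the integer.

192

Key is 169 > 128 bytes, so it is hashed to 64 bytes then zero-padded to 128: |K'| = 128.
Outer input = (K'⊕opad) ∥ H(inner) → 128 + 64 = 192 bytes.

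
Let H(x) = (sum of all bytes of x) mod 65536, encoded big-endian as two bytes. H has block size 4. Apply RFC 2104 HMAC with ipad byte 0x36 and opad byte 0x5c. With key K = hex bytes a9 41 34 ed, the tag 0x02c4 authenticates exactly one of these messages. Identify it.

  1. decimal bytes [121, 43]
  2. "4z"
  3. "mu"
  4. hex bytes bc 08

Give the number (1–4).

Key hex bytes a9 41 34 ed is exactly B = 4 bytes: K' = a9 41 34 ed.
K' ⊕ ipad = 9f 77 02 db; K' ⊕ opad = f5 1d 68 b1.
m1: inner = H(9f 77 02 db 79 2b) = 02 97; tag = H(f5 1d 68 b1 02 97) = 02c4 ← matches
m2: inner = H(9f 77 02 db 34 7a) = 02 a1; tag = H(f5 1d 68 b1 02 a1) = 02ce
m3: inner = H(9f 77 02 db 6d 75) = 02 d5; tag = H(f5 1d 68 b1 02 d5) = 0302
m4: inner = H(9f 77 02 db bc 08) = 02 b7; tag = H(f5 1d 68 b1 02 b7) = 02e4

1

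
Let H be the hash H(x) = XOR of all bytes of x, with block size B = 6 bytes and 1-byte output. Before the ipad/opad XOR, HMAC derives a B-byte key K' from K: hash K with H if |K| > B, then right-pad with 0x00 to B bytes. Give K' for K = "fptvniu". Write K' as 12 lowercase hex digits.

|K| = 7 > B = 6, so first hash the key.
H(K): XOR 66⊕70⊕74⊕76⊕6e⊕69⊕75 = 66.
Zero-pad H(K) = 66 to 6 bytes: K' = 66 00 00 00 00 00.

660000000000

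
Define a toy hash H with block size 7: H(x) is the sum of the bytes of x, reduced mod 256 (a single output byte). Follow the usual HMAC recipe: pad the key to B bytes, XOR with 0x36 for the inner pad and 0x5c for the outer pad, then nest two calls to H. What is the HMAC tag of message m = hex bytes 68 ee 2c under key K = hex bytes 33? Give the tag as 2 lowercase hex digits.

62

Key hex bytes 33 is 1 byte ≤ B = 7; zero-pad to 7 bytes: K' = 33 00 00 00 00 00 00.
K' ⊕ ipad = 05 36 36 36 36 36 36.  K' ⊕ opad = 6f 5c 5c 5c 5c 5c 5c.
Inner input = (K'⊕ipad) ∥ m = 05 36 36 36 36 36 36 ∥ 68 ee 2c.
Inner hash: sum = 5+54+54+54+54+54+54+104+238+44 = 715; mod 256 = 203 → cb.
Outer input = (K'⊕opad) ∥ inner = 6f 5c 5c 5c 5c 5c 5c ∥ cb.
Outer hash (tag): sum = 111+92+92+92+92+92+92+203 = 866; mod 256 = 98 → 62.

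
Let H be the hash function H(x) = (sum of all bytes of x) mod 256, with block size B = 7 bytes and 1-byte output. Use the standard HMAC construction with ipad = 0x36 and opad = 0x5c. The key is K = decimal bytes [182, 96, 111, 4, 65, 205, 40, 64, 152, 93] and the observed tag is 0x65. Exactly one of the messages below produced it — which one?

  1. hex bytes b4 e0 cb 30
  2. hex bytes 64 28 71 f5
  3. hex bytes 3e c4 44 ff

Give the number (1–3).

Key decimal bytes [182, 96, 111, 4, 65, 205, 40, 64, 152, 93] = b6 60 6f 04 41 cd 28 40 98 5d is 10 bytes > B = 7, so hash it first: H(key) = f4, then zero-pad to 7 bytes: K' = f4 00 00 00 00 00 00.
K' ⊕ ipad = c2 36 36 36 36 36 36; K' ⊕ opad = a8 5c 5c 5c 5c 5c 5c.
m1: inner = H(c2 36 36 36 36 36 36 b4 e0 cb 30) = 95; tag = H(a8 5c 5c 5c 5c 5c 5c 95) = 65 ← matches
m2: inner = H(c2 36 36 36 36 36 36 64 28 71 f5) = f8; tag = H(a8 5c 5c 5c 5c 5c 5c f8) = c8
m3: inner = H(c2 36 36 36 36 36 36 3e c4 44 ff) = 4b; tag = H(a8 5c 5c 5c 5c 5c 5c 4b) = 1b

1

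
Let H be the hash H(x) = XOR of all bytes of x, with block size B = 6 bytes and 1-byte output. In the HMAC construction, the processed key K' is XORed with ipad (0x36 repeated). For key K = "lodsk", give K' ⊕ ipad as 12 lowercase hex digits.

5a5952455d36

Key "lodsk" = 6c 6f 64 73 6b is 5 bytes ≤ B = 6; zero-pad to 6 bytes: K' = 6c 6f 64 73 6b 00.
XOR each byte with 0x36: 6c⊕36=5a, 6f⊕36=59, 64⊕36=52, 73⊕36=45, 6b⊕36=5d, 00⊕36=36.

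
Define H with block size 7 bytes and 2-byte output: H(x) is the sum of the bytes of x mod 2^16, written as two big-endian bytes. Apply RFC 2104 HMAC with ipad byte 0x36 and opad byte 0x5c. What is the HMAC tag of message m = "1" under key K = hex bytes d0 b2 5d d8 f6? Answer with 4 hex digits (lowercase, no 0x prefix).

Key hex bytes d0 b2 5d d8 f6 is 5 bytes ≤ B = 7; zero-pad to 7 bytes: K' = d0 b2 5d d8 f6 00 00.
K' ⊕ ipad = e6 84 6b ee c0 36 36.  K' ⊕ opad = 8c ee 01 84 aa 5c 5c.
Inner input = (K'⊕ipad) ∥ m = e6 84 6b ee c0 36 36 ∥ 31.
Inner hash: sum = 230+132+107+238+192+54+54+49 = 1056 → 04 20.
Outer input = (K'⊕opad) ∥ inner = 8c ee 01 84 aa 5c 5c ∥ 04 20.
Outer hash (tag): sum = 140+238+1+132+170+92+92+4+32 = 901 → 03 85.

0385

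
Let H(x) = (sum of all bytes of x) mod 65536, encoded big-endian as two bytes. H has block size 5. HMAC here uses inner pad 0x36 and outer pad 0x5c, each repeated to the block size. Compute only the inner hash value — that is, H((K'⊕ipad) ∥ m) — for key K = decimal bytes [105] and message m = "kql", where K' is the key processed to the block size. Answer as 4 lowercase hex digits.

027f

Key decimal bytes [105] = 69 is 1 byte ≤ B = 5; zero-pad to 5 bytes: K' = 69 00 00 00 00.
K' ⊕ ipad = 5f 36 36 36 36.
Inner input = 5f 36 36 36 36 ∥ 6b 71 6c.
Inner hash: sum = 95+54+54+54+54+107+113+108 = 639 → 02 7f.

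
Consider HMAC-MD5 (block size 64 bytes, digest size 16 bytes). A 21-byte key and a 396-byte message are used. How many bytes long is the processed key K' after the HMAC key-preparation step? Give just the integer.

Key is 21 ≤ 64 bytes, zero-padded: |K'| = 64.

64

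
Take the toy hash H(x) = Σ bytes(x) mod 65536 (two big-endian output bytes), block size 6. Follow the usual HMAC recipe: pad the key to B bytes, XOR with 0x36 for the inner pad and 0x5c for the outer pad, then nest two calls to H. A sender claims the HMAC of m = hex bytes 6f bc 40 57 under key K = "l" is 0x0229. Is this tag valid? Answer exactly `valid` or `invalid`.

valid

Key "l" = 6c is 1 byte ≤ B = 6; zero-pad to 6 bytes: K' = 6c 00 00 00 00 00.
K' ⊕ ipad = 5a 36 36 36 36 36; K' ⊕ opad = 30 5c 5c 5c 5c 5c.
Inner hash: sum = 90+54+54+54+54+54+111+188+64+87 = 810 → 03 2a.
Outer hash (recomputed tag): sum = 48+92+92+92+92+92+3+42 = 553 → 02 29.
Recomputed tag = 0229; claimed = 0229 → match.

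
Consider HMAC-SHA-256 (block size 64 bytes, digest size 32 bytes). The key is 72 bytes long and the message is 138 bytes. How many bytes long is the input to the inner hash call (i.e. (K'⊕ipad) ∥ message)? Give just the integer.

Key is 72 > 64 bytes, so it is hashed to 32 bytes then zero-padded to 64: |K'| = 64.
Inner input = (K'⊕ipad) ∥ m → 64 + 138 = 202 bytes.

202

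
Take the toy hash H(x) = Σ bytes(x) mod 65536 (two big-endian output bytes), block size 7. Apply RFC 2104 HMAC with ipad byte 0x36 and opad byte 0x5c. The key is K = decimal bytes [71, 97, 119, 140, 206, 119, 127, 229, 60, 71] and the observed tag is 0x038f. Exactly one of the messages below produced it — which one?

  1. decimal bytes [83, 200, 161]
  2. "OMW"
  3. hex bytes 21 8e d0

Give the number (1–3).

Key decimal bytes [71, 97, 119, 140, 206, 119, 127, 229, 60, 71] = 47 61 77 8c ce 77 7f e5 3c 47 is 10 bytes > B = 7, so hash it first: H(key) = 04 d7, then zero-pad to 7 bytes: K' = 04 d7 00 00 00 00 00.
K' ⊕ ipad = 32 e1 36 36 36 36 36; K' ⊕ opad = 58 8b 5c 5c 5c 5c 5c.
m1: inner = H(32 e1 36 36 36 36 36 53 c8 a1) = 03 dd; tag = H(58 8b 5c 5c 5c 5c 5c 03 dd) = 038f ← matches
m2: inner = H(32 e1 36 36 36 36 36 4f 4d 57) = 03 14; tag = H(58 8b 5c 5c 5c 5c 5c 03 14) = 02c6
m3: inner = H(32 e1 36 36 36 36 36 21 8e d0) = 03 a0; tag = H(58 8b 5c 5c 5c 5c 5c 03 a0) = 0352

1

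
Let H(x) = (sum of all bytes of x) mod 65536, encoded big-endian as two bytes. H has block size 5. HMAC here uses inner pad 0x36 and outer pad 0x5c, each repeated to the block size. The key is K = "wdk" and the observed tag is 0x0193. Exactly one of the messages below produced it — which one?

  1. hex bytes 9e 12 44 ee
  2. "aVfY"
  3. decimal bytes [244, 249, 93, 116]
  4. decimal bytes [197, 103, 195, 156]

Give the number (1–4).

1

Key "wdk" = 77 64 6b is 3 bytes ≤ B = 5; zero-pad to 5 bytes: K' = 77 64 6b 00 00.
K' ⊕ ipad = 41 52 5d 36 36; K' ⊕ opad = 2b 38 37 5c 5c.
m1: inner = H(41 52 5d 36 36 9e 12 44 ee) = 03 3e; tag = H(2b 38 37 5c 5c 03 3e) = 0193 ← matches
m2: inner = H(41 52 5d 36 36 61 56 66 59) = 02 d2; tag = H(2b 38 37 5c 5c 02 d2) = 0226
m3: inner = H(41 52 5d 36 36 f4 f9 5d 74) = 04 1a; tag = H(2b 38 37 5c 5c 04 1a) = 0170
m4: inner = H(41 52 5d 36 36 c5 67 c3 9c) = 03 e7; tag = H(2b 38 37 5c 5c 03 e7) = 023c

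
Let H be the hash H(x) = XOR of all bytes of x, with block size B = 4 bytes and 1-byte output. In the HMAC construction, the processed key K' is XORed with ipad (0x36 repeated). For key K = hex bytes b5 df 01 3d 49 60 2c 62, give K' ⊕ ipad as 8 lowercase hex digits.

Key hex bytes b5 df 01 3d 49 60 2c 62 is 8 bytes > B = 4, so hash it first: H(key) = 31, then zero-pad to 4 bytes: K' = 31 00 00 00.
XOR each byte with 0x36: 31⊕36=07, 00⊕36=36, 00⊕36=36, 00⊕36=36.

07363636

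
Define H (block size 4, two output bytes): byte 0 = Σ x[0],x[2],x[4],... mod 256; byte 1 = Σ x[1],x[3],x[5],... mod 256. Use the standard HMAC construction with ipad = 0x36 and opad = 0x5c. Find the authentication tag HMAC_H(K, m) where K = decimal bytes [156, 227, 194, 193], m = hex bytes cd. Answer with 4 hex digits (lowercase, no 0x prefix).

Key decimal bytes [156, 227, 194, 193] = 9c e3 c2 c1 is exactly B = 4 bytes: K' = 9c e3 c2 c1.
K' ⊕ ipad = aa d5 f4 f7.  K' ⊕ opad = c0 bf 9e 9d.
Inner input = (K'⊕ipad) ∥ m = aa d5 f4 f7 ∥ cd.
Inner hash: even-index sum = 619 mod 256 = 107; odd-index sum = 460 mod 256 = 204 → 6b cc.
Outer input = (K'⊕opad) ∥ inner = c0 bf 9e 9d ∥ 6b cc.
Outer hash (tag): even-index sum = 457 mod 256 = 201; odd-index sum = 552 mod 256 = 40 → c9 28.

c928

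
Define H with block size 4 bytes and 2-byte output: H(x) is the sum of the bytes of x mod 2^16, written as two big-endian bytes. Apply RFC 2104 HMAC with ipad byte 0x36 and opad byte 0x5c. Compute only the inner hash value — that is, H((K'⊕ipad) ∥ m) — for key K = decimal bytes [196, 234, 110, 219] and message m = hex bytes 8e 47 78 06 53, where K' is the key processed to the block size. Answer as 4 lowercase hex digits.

04b9

Key decimal bytes [196, 234, 110, 219] = c4 ea 6e db is exactly B = 4 bytes: K' = c4 ea 6e db.
K' ⊕ ipad = f2 dc 58 ed.
Inner input = f2 dc 58 ed ∥ 8e 47 78 06 53.
Inner hash: sum = 242+220+88+237+142+71+120+6+83 = 1209 → 04 b9.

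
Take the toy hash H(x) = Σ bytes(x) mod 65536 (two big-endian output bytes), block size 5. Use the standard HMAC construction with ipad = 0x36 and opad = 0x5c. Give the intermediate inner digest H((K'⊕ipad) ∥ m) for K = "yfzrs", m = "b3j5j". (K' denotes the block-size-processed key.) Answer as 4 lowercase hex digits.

0312

Key "yfzrs" = 79 66 7a 72 73 is exactly B = 5 bytes: K' = 79 66 7a 72 73.
K' ⊕ ipad = 4f 50 4c 44 45.
Inner input = 4f 50 4c 44 45 ∥ 62 33 6a 35 6a.
Inner hash: sum = 79+80+76+68+69+98+51+106+53+106 = 786 → 03 12.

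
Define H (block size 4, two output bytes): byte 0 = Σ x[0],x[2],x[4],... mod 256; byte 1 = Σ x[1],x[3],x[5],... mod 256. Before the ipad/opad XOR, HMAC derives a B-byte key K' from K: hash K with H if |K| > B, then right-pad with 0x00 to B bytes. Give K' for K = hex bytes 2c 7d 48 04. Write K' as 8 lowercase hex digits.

Key hex bytes 2c 7d 48 04 is exactly B = 4 bytes: K' = 2c 7d 48 04.

2c7d4804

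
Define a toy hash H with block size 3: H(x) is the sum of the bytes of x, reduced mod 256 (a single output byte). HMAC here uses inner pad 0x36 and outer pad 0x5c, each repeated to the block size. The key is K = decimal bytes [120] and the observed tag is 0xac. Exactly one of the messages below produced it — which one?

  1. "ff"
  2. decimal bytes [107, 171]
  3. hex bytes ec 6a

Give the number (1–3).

2

Key decimal bytes [120] = 78 is 1 byte ≤ B = 3; zero-pad to 3 bytes: K' = 78 00 00.
K' ⊕ ipad = 4e 36 36; K' ⊕ opad = 24 5c 5c.
m1: inner = H(4e 36 36 66 66) = 86; tag = H(24 5c 5c 86) = 62
m2: inner = H(4e 36 36 6b ab) = d0; tag = H(24 5c 5c d0) = ac ← matches
m3: inner = H(4e 36 36 ec 6a) = 10; tag = H(24 5c 5c 10) = ec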